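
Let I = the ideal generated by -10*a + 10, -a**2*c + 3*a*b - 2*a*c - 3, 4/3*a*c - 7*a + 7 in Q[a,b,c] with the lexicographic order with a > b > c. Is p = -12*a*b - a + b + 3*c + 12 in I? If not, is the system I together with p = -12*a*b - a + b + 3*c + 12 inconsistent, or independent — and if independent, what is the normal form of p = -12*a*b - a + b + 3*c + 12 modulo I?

-12*a*b - a + b + 3*c + 12 lies in I (it reduces to 0).

First compute the reduced Gröbner basis of I by Buchberger's algorithm.
f_1 = -10*a + 10, LT = a.
f_2 = -a**2*c + 3*a*b - 2*a*c - 3, LT = a**2*c.
f_3 = 4/3*a*c - 7*a + 7, LT = a*c.

S(f_1,f_2): lcm = a**2*c. S = 3*a*b - 3*a*c - 3.
  reduce S modulo (f_1, f_2, f_3):
  remainder 3*b - 3*c - 3 ≠ 0; add h_4 = 3*b - 3*c - 3 to the basis.

S(f_1,f_3): lcm = a*c. S = 21/4*a - c - 21/4.
  reduce S modulo (f_1, f_2, f_3, h_4):
  remainder -c ≠ 0; add h_5 = -c to the basis.

The other S-polynomials (S(f_2,f_3), S(f_1,h_4), S(f_2,h_4), S(f_3,h_4), S(f_1,h_5), S(f_2,h_5), S(f_3,h_5), S(h_4,h_5)) all reduce to 0 modulo the current basis, so we have a Gröbner basis.
Inter-reduce: drop elements whose leading term is divisible by another's, tail-reduce, and make monic.
Reduced Gröbner basis: {a - 1, b - 1, c}.
Label its elements g_1 = a - 1, g_2 = b - 1, g_3 = c.

Reduce p = -12*a*b - a + b + 3*c + 12 modulo G:
  leading term a*b: subtract (-12*b)·g_1 from -12*a*b - a + b + 3*c + 12 → -a - 11*b + 3*c + 12
  leading term a: subtract (-1)·g_1 from -a - 11*b + 3*c + 12 → -11*b + 3*c + 11
  leading term b: subtract (-11)·g_2 from -11*b + 3*c + 11 → 3*c
  leading term c: subtract (3)·g_3 from 3*c → 0
  normal form = 0.
Since the normal form is 0, p ∈ I.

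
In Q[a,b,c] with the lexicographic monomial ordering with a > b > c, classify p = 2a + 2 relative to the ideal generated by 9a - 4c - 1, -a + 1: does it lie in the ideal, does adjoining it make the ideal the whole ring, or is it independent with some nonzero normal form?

Adjoining 2a + 2 makes the ideal the whole ring: the system is inconsistent.

First compute the reduced Gröbner basis of I by Buchberger's algorithm.
f_1 = 9a - 4c - 1, LT = a.
f_2 = -a + 1, LT = a.

S(f_1,f_2): lcm = a. S = -\tfrac{4}{9}c + \tfrac{8}{9}.
  leading term c: no divisor's leading term divides it; move -\tfrac{4}{9}c to the remainder.
  leading term 1: no divisor's leading term divides it; move \tfrac{8}{9} to the remainder.
  remainder -\tfrac{4}{9}c + \tfrac{8}{9} ≠ 0; add h_3 = -\tfrac{4}{9}c + \tfrac{8}{9} to the basis.

The other S-polynomials (S(f_1,h_3), S(f_2,h_3)) all reduce to 0 modulo the current basis, so we have a Gröbner basis.
Inter-reduce: drop elements whose leading term is divisible by another's, tail-reduce, and make monic.
Reduced Gröbner basis: {a - 1, c - 2}.
Label its elements g_1 = a - 1, g_2 = c - 2.

Reduce p = 2a + 2 modulo G:
  leading term a: subtract (2)·g_1 from 2a + 2 → 4
  leading term 1: no divisor's leading term divides it; move 4 to the remainder.
  normal form = 4.
The normal form is nonzero, so p ∉ I. Since p minus its normal form lies in I, I + (p) = I + (r) where r = 4; decide whether this ideal is the whole ring.
Here r = 4 is a nonzero constant, hence a unit: 1 ∈ I + (p), the Gröbner basis of I + (p) is {1}, and the enlarged system has no common solution — adjoining p is inconsistent.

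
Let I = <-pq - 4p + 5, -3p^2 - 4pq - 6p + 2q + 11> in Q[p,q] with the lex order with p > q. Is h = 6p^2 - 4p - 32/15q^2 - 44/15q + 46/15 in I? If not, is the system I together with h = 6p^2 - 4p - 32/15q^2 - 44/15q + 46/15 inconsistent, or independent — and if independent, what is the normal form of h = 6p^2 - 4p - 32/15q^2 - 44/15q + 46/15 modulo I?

First compute the reduced Gröbner basis of I by Buchberger's algorithm.
f_1 = -pq - 4p + 5, LT = pq.
f_2 = -3p^2 - 4pq - 6p + 2q + 11, LT = p^2.

S(f_1,f_2): lcm = p^2q. S = 4p^2 - 4/3pq^2 - 2pq - 5p + 2/3q^2 + 11/3q.
  leading term p^2: subtract (-4/3)·f_2 from 4p^2 - 4/3pq^2 - 2pq - 5p + 2/3q^2 + 11/3q → -4/3pq^2 - 22/3pq - 13p + 2/3q^2 + 19/3q + 44/3
  leading term pq^2: subtract (4/3q)·f_1 from -4/3pq^2 - 22/3pq - 13p + 2/3q^2 + 19/3q + 44/3 → -2pq - 13p + 2/3q^2 - 1/3q + 44/3
  leading term pq: subtract (2)·f_1 from -2pq - 13p + 2/3q^2 - 1/3q + 44/3 → -5p + 2/3q^2 - 1/3q + 14/3
  leading term p: no divisor's leading term divides it; move -5p to the remainder.
  leading term q^2: no divisor's leading term divides it; move 2/3q^2 to the remainder.
  leading term q: no divisor's leading term divides it; move -1/3q to the remainder.
  leading term 1: no divisor's leading term divides it; move 14/3 to the remainder.
  remainder -5p + 2/3q^2 - 1/3q + 14/3 ≠ 0; add k_3 = -5p + 2/3q^2 - 1/3q + 14/3 to the basis.

S(f_1,k_3): lcm = pq. S = 4p + 2/15q^3 - 1/15q^2 + 14/15q - 5.
  leading term p: subtract (-4/5)·k_3 from 4p + 2/15q^3 - 1/15q^2 + 14/15q - 5 → 2/15q^3 + 7/15q^2 + 2/3q - 19/15
  leading term q^3: no divisor's leading term divides it; move 2/15q^3 to the remainder.
  leading term q^2: no divisor's leading term divides it; move 7/15q^2 to the remainder.
  leading term q: no divisor's leading term divides it; move 2/3q to the remainder.
  leading term 1: no divisor's leading term divides it; move -19/15 to the remainder.
  remainder 2/15q^3 + 7/15q^2 + 2/3q - 19/15 ≠ 0; add k_4 = 2/15q^3 + 7/15q^2 + 2/3q - 19/15 to the basis.

The other S-polynomials (S(f_2,k_3), S(f_1,k_4), S(f_2,k_4), S(k_3,k_4)) all reduce to 0 modulo the current basis, so we have a Gröbner basis.
Inter-reduce: drop elements whose leading term is divisible by another's, tail-reduce, and make monic.
Reduced Gröbner basis: {p - 2/15q^2 + 1/15q - 14/15, q^3 + 7/2q^2 + 5q - 19/2}.
Label its elements g_1 = p - 2/15q^2 + 1/15q - 14/15, g_2 = q^3 + 7/2q^2 + 5q - 19/2.

Reduce h = 6p^2 - 4p - 32/15q^2 - 44/15q + 46/15 modulo G:
  leading term p^2: subtract (6p)·g_1 from 6p^2 - 4p - 32/15q^2 - 44/15q + 46/15 → 4/5pq^2 - 2/5pq + 8/5p - 32/15q^2 - 44/15q + 46/15
  leading term pq^2: subtract (4/5q^2)·g_1 from 4/5pq^2 - 2/5pq + 8/5p - 32/15q^2 - 44/15q + 46/15 → -2/5pq + 8/5p + 8/75q^4 - 4/75q^3 - 104/75q^2 - 44/15q + 46/15
  leading term pq: subtract (-2/5q)·g_1 from -2/5pq + 8/5p + 8/75q^4 - 4/75q^3 - 104/75q^2 - 44/15q + 46/15 → 8/5p + 8/75q^4 - 8/75q^3 - 34/25q^2 - 248/75q + 46/15
  leading term p: subtract (8/5)·g_1 from 8/5p + 8/75q^4 - 8/75q^3 - 34/25q^2 - 248/75q + 46/15 → 8/75q^4 - 8/75q^3 - 86/75q^2 - 256/75q + 114/25
  leading term q^4: subtract (8/75q)·g_2 from 8/75q^4 - 8/75q^3 - 86/75q^2 - 256/75q + 114/25 → -12/25q^3 - 42/25q^2 - 12/5q + 114/25
  leading term q^3: subtract (-12/25)·g_2 from -12/25q^3 - 42/25q^2 - 12/5q + 114/25 → 0
  normal form = 0.
Since the normal form is 0, h ∈ I.

6p^2 - 4p - 32/15q^2 - 44/15q + 46/15 lies in I (it reduces to 0).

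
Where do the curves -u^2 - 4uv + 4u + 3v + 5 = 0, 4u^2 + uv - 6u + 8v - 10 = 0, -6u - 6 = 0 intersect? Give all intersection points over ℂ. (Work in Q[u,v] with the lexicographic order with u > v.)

{(-1, 0)}

Compute a lex Gröbner basis by Buchberger's algorithm.
f_1 = -u^2 - 4uv + 4u + 3v + 5, LT = u^2.
f_2 = 4u^2 + uv - 6u + 8v - 10, LT = u^2.
f_3 = -6u - 6, LT = u.

S(f_1,f_2): lcm = u^2. S = 15/4uv - 5/2u - 5v - 5/2.
  reduce S modulo (f_1, f_2, f_3):
  remainder -35/4v ≠ 0; add h_4 = -35/4v to the basis.

The other S-polynomials (S(f_1,f_3), S(f_2,f_3), S(f_1,h_4), S(f_2,h_4), S(f_3,h_4)) all reduce to 0 modulo the current basis, so we have a Gröbner basis.
Inter-reduce: drop elements whose leading term is divisible by another's, tail-reduce, and make monic.
Reduced Gröbner basis: {u + 1, v}.

Since the basis is lex-ordered, v is univariate in v. Its roots are {0}. Back-substituting each root into the other basis elements fixes the other coordinates.
  v = 0: the earlier basis element becomes u + 1 = 0, giving u = -1 — point (-1, 0).
Zero-dimensionality of the ideal guarantees finitely many solutions over ℂ.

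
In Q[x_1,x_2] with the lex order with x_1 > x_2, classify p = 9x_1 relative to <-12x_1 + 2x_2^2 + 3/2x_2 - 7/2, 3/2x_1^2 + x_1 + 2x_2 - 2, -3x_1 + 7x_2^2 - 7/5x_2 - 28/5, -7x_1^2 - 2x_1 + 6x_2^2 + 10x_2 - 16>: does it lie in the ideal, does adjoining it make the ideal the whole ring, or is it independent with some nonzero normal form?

First compute the reduced Gröbner basis of I by Buchberger's algorithm.
f_1 = -12x_1 + 2x_2^2 + 3/2x_2 - 7/2, LT = x_1.
f_2 = 3/2x_1^2 + x_1 + 2x_2 - 2, LT = x_1^2.
f_3 = -3x_1 + 7x_2^2 - 7/5x_2 - 28/5, LT = x_1.
f_4 = -7x_1^2 - 2x_1 + 6x_2^2 + 10x_2 - 16, LT = x_1^2.

S(f_1,f_2): lcm = x_1^2. S = -1/6x_1x_2^2 - 1/8x_1x_2 - 3/8x_1 - 4/3x_2 + 4/3.
  leading term x_1x_2^2: subtract (1/72x_2^2)·f_1 from -1/6x_1x_2^2 - 1/8x_1x_2 - 3/8x_1 - 4/3x_2 + 4/3 → -1/8x_1x_2 - 3/8x_1 - 1/36x_2^4 - 1/48x_2^3 + 7/144x_2^2 - 4/3x_2 + 4/3
  leading term x_1x_2: subtract (1/96x_2)·f_1 from -1/8x_1x_2 - 3/8x_1 - 1/36x_2^4 - 1/48x_2^3 + 7/144x_2^2 - 4/3x_2 + 4/3 → -3/8x_1 - 1/36x_2^4 - 1/24x_2^3 + 19/576x_2^2 - 83/64x_2 + 4/3
  leading term x_1: subtract (1/32)·f_1 from -3/8x_1 - 1/36x_2^4 - 1/24x_2^3 + 19/576x_2^2 - 83/64x_2 + 4/3 → -1/36x_2^4 - 1/24x_2^3 - 17/576x_2^2 - 43/32x_2 + 277/192
  leading term x_2^4: no divisor's leading term divides it; move -1/36x_2^4 to the remainder.
  leading term x_2^3: no divisor's leading term divides it; move -1/24x_2^3 to the remainder.
  leading term x_2^2: no divisor's leading term divides it; move -17/576x_2^2 to the remainder.
  leading term x_2: no divisor's leading term divides it; move -43/32x_2 to the remainder.
  leading term 1: no divisor's leading term divides it; move 277/192 to the remainder.
  remainder -1/36x_2^4 - 1/24x_2^3 - 17/576x_2^2 - 43/32x_2 + 277/192 ≠ 0; add h_5 = -1/36x_2^4 - 1/24x_2^3 - 17/576x_2^2 - 43/32x_2 + 277/192 to the basis.

S(f_1,f_3): lcm = x_1. S = 13/6x_2^2 - 71/120x_2 - 63/40.
  leading term x_2^2: no divisor's leading term divides it; move 13/6x_2^2 to the remainder.
  leading term x_2: no divisor's leading term divides it; move -71/120x_2 to the remainder.
  leading term 1: no divisor's leading term divides it; move -63/40 to the remainder.
  remainder 13/6x_2^2 - 71/120x_2 - 63/40 ≠ 0; add h_6 = 13/6x_2^2 - 71/120x_2 - 63/40 to the basis.

S(f_1,f_4): lcm = x_1^2. S = -1/6x_1x_2^2 - 1/8x_1x_2 + 1/168x_1 + 6/7x_2^2 + 10/7x_2 - 16/7.
  leading term x_1x_2^2: subtract (1/72x_2^2)·f_1 from -1/6x_1x_2^2 - 1/8x_1x_2 + 1/168x_1 + 6/7x_2^2 + 10/7x_2 - 16/7 → -1/8x_1x_2 + 1/168x_1 - 1/36x_2^4 - 1/48x_2^3 + 913/1008x_2^2 + 10/7x_2 - 16/7
  leading term x_1x_2: subtract (1/96x_2)·f_1 from -1/8x_1x_2 + 1/168x_1 - 1/36x_2^4 - 1/48x_2^3 + 913/1008x_2^2 + 10/7x_2 - 16/7 → 1/168x_1 - 1/36x_2^4 - 1/24x_2^3 + 3589/4032x_2^2 + 1969/1344x_2 - 16/7
  leading term x_1: subtract (-1/2016)·f_1 from 1/168x_1 - 1/36x_2^4 - 1/24x_2^3 + 3589/4032x_2^2 + 1969/1344x_2 - 16/7 → -1/36x_2^4 - 1/24x_2^3 + 3593/4032x_2^2 + 985/672x_2 - 9223/4032
  leading term x_2^4: subtract (1)·h_5 from -1/36x_2^4 - 1/24x_2^3 + 3593/4032x_2^2 + 985/672x_2 - 9223/4032 → 58/63x_2^2 + 59/21x_2 - 235/63
  leading term x_2^2: subtract (116/273)·h_6 from 58/63x_2^2 + 59/21x_2 - 235/63 → 25069/8190x_2 - 25069/8190
  leading term x_2: no divisor's leading term divides it; move 25069/8190x_2 to the remainder.
  leading term 1: no divisor's leading term divides it; move -25069/8190 to the remainder.
  remainder 25069/8190x_2 - 25069/8190 ≠ 0; add h_7 = 25069/8190x_2 - 25069/8190 to the basis.

The other S-polynomials (S(f_2,f_3), S(f_2,f_4), S(f_3,f_4), S(f_1,h_5), S(f_2,h_5), S(f_3,h_5), S(f_4,h_5), S(f_1,h_6), S(f_2,h_6), S(f_3,h_6), S(f_4,h_6), S(h_5,h_6), S(f_1,h_7), S(f_2,h_7), S(f_3,h_7), S(f_4,h_7), S(h_5,h_7), S(h_6,h_7)) all reduce to 0 modulo the current basis, so we have a Gröbner basis.
Inter-reduce: drop elements whose leading term is divisible by another's, tail-reduce, and make monic.
Reduced Gröbner basis: {x_1, x_2 - 1}.
Label its elements g_1 = x_1, g_2 = x_2 - 1.

Reduce p = 9x_1 modulo G:
  leading term x_1: subtract (9)·g_1 from 9x_1 → 0
  normal form = 0.
Since the normal form is 0, p ∈ I.

Ideal membership is decidable via reduction modulo a Gröbner basis.

9x_1 lies in I (it reduces to 0).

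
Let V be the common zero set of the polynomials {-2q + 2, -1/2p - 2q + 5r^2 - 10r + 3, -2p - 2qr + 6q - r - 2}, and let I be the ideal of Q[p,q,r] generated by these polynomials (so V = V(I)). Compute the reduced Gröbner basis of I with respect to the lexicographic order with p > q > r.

G = {p + 3/2r - 2, q - 1, r^2 - 37/20r}

f_1 = -2q + 2, LT = q.
f_2 = -1/2p - 2q + 5r^2 - 10r + 3, LT = p.
f_3 = -2p - 2qr + 6q - r - 2, LT = p.

S(f_2,f_3): lcm = p. S = -qr + 7q - 10r^2 + 39/2r - 7.
  leading term qr: subtract (1/2r)·f_1 from -qr + 7q - 10r^2 + 39/2r - 7 → 7q - 10r^2 + 37/2r - 7
  leading term q: subtract (-7/2)·f_1 from 7q - 10r^2 + 37/2r - 7 → -10r^2 + 37/2r
  leading term r^2: no divisor's leading term divides it; move -10r^2 to the remainder.
  leading term r: no divisor's leading term divides it; move 37/2r to the remainder.
  remainder -10r^2 + 37/2r ≠ 0; add g_4 = -10r^2 + 37/2r to the basis.

The other S-polynomials (S(f_1,f_2), S(f_1,f_3), S(f_1,g_4), S(f_2,g_4), S(f_3,g_4)) all reduce to 0 modulo the current basis, so we have a Gröbner basis.
Inter-reduce: drop elements whose leading term is divisible by another's, tail-reduce, and make monic.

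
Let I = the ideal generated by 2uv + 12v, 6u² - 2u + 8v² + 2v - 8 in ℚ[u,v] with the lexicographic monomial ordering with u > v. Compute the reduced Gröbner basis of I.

This is the nonlinear analogue of row-reducing a linear system.

f_1 = 2uv + 12v, LT = uv.
f_2 = 6u² - 2u + 8v² + 2v - 8, LT = u².

S(f_1,f_2): lcm = u²v. S = 19/3uv - 4/3v³ - ⅓v² + 4/3v.
  reduce S modulo (f_1, f_2):
  remainder -4/3v³ - ⅓v² - 110/3v ≠ 0; add g_3 = -4/3v³ - ⅓v² - 110/3v to the basis.

The other S-polynomials (S(f_1,g_3), S(f_2,g_3)) all reduce to 0 modulo the current basis, so we have a Gröbner basis.

G = {u² - ⅓u + 4/3v² + ⅓v - 4/3, uv + 6v, v³ + ¼v² + 55/2v}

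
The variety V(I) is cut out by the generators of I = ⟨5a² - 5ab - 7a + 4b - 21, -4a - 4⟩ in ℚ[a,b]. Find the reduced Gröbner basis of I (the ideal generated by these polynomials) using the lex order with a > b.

f_1 = 5a² - 5ab - 7a + 4b - 21, LT = a².
f_2 = -4a - 4, LT = a.

S(f_1,f_2): lcm = a². S = -ab - 12/5a + ⅘b - 21/5.
  leading term ab: subtract (¼b)·f_2 from -ab - 12/5a + ⅘b - 21/5 → -12/5a + 9/5b - 21/5
  leading term a: subtract (⅗)·f_2 from -12/5a + 9/5b - 21/5 → 9/5b - 9/5
  leading term b: no divisor's leading term divides it; move 9/5b to the remainder.
  leading term 1: no divisor's leading term divides it; move -9/5 to the remainder.
  remainder 9/5b - 9/5 ≠ 0; add g_3 = 9/5b - 9/5 to the basis.

The other S-polynomials (S(f_1,g_3), S(f_2,g_3)) all reduce to 0 modulo the current basis, so we have a Gröbner basis.
Inter-reduce: drop elements whose leading term is divisible by another's, tail-reduce, and make monic.

G = {a + 1, b - 1}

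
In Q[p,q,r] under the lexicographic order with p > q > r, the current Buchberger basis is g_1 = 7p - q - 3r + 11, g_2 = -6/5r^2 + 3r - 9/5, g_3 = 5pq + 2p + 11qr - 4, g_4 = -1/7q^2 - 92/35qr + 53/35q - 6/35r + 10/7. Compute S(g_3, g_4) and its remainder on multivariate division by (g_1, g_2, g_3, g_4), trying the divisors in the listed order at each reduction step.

S(g_3, g_4) = -92/5pqr + 11pq - 6/5pr + 10p + 11/5q^2r - 4/5q; remainder on division = 0.

lcm(LM(g_3), LM(g_4)) = pq^2.
S = (lcm/LT(g_3))·g_3 − (lcm/LT(g_4))·g_4 = -92/5pqr + 11pq - 6/5pr + 10p + 11/5q^2r - 4/5q.
Reduce S modulo (g_1, g_2, g_3, g_4) in that order:
  leading term pqr: subtract (-92/35qr)·g_1 from -92/5pqr + 11pq - 6/5pr + 10p + 11/5q^2r - 4/5q → 11pq - 6/5pr + 10p - 3/7q^2r - 276/35qr^2 + 1012/35qr - 4/5q
  leading term pq: subtract (11/7q)·g_1 from 11pq - 6/5pr + 10p - 3/7q^2r - 276/35qr^2 + 1012/35qr - 4/5q → -6/5pr + 10p - 3/7q^2r + 11/7q^2 - 276/35qr^2 + 1177/35qr - 633/35q
  leading term pr: subtract (-6/35r)·g_1 from -6/5pr + 10p - 3/7q^2r + 11/7q^2 - 276/35qr^2 + 1177/35qr - 633/35q → 10p - 3/7q^2r + 11/7q^2 - 276/35qr^2 + 1171/35qr - 633/35q - 18/35r^2 + 66/35r
  leading term p: subtract (10/7)·g_1 from 10p - 3/7q^2r + 11/7q^2 - 276/35qr^2 + 1171/35qr - 633/35q - 18/35r^2 + 66/35r → -3/7q^2r + 11/7q^2 - 276/35qr^2 + 1171/35qr - 583/35q - 18/35r^2 + 216/35r - 110/7
  leading term q^2r: subtract (3r)·g_4 from -3/7q^2r + 11/7q^2 - 276/35qr^2 + 1171/35qr - 583/35q - 18/35r^2 + 216/35r - 110/7 → 11/7q^2 + 1012/35qr - 583/35q + 66/35r - 110/7
  leading term q^2: subtract (-11)·g_4 from 11/7q^2 + 1012/35qr - 583/35q + 66/35r - 110/7 → 0
The remainder is 0, so this S-polynomial contributes no new basis element.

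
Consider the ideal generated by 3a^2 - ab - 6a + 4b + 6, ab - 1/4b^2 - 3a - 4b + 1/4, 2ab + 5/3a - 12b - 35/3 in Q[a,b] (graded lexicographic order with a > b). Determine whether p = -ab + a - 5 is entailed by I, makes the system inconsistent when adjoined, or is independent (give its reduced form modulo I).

First compute the reduced Gröbner basis of I by Buchberger's algorithm.
f_1 = 3a^2 - ab - 6a + 4b + 6, LT = a^2.
f_2 = ab - 1/4b^2 - 3a - 4b + 1/4, LT = ab.
f_3 = 2ab + 5/3a - 12b - 35/3, LT = ab.

S(f_1,f_2): lcm = a^2b. S = -1/12ab^2 + 3a^2 + 2ab + 4/3b^2 - 1/4a + 2b.
  leading term ab^2: subtract (-1/12b)·f_2 from -1/12ab^2 + 3a^2 + 2ab + 4/3b^2 - 1/4a + 2b → -1/48b^3 + 3a^2 + 7/4ab + b^2 - 1/4a + 97/48b
  leading term b^3: no divisor's leading term divides it; move -1/48b^3 to the remainder.
  leading term a^2: subtract (1)·f_1 from 3a^2 + 7/4ab + b^2 - 1/4a + 97/48b → 11/4ab + b^2 + 23/4a - 95/48b - 6
  leading term ab: subtract (11/4)·f_2 from 11/4ab + b^2 + 23/4a - 95/48b - 6 → 27/16b^2 + 14a + 433/48b - 107/16
  leading term b^2: no divisor's leading term divides it; move 27/16b^2 to the remainder.
  leading term a: no divisor's leading term divides it; move 14a to the remainder.
  leading term b: no divisor's leading term divides it; move 433/48b to the remainder.
  leading term 1: no divisor's leading term divides it; move -107/16 to the remainder.
  remainder -1/48b^3 + 27/16b^2 + 14a + 433/48b - 107/16 ≠ 0; add h_4 = -1/48b^3 + 27/16b^2 + 14a + 433/48b - 107/16 to the basis.

S(f_1,f_3): lcm = a^2b. S = -1/3ab^2 - 5/6a^2 + 4ab + 4/3b^2 + 35/6a + 2b.
  leading term ab^2: subtract (-1/3b)·f_2 from -1/3ab^2 - 5/6a^2 + 4ab + 4/3b^2 + 35/6a + 2b → -1/12b^3 - 5/6a^2 + 3ab + 35/6a + 25/12b
  leading term b^3: subtract (4)·h_4 from -1/12b^3 - 5/6a^2 + 3ab + 35/6a + 25/12b → -5/6a^2 + 3ab - 27/4b^2 - 301/6a - 34b + 107/4
  leading term a^2: subtract (-5/18)·f_1 from -5/6a^2 + 3ab - 27/4b^2 - 301/6a - 34b + 107/4 → 49/18ab - 27/4b^2 - 311/6a - 296/9b + 341/12
  leading term ab: subtract (49/18)·f_2 from 49/18ab - 27/4b^2 - 311/6a - 296/9b + 341/12 → -437/72b^2 - 131/3a - 22b + 1997/72
  leading term b^2: no divisor's leading term divides it; move -437/72b^2 to the remainder.
  leading term a: no divisor's leading term divides it; move -131/3a to the remainder.
  leading term b: no divisor's leading term divides it; move -22b to the remainder.
  leading term 1: no divisor's leading term divides it; move 1997/72 to the remainder.
  remainder -437/72b^2 - 131/3a - 22b + 1997/72 ≠ 0; add h_5 = -437/72b^2 - 131/3a - 22b + 1997/72 to the basis.

S(f_2,f_3): lcm = ab. S = -1/4b^2 - 23/6a + 2b + 73/12.
  leading term b^2: subtract (18/437)·h_5 from -1/4b^2 - 23/6a + 2b + 73/12 → -5335/2622a + 1270/437b + 12955/2622
  leading term a: no divisor's leading term divides it; move -5335/2622a to the remainder.
  leading term b: no divisor's leading term divides it; move 1270/437b to the remainder.
  leading term 1: no divisor's leading term divides it; move 12955/2622 to the remainder.
  remainder -5335/2622a + 1270/437b + 12955/2622 ≠ 0; add h_6 = -5335/2622a + 1270/437b + 12955/2622 to the basis.

S(f_3,h_4): lcm = ab^3. S = 491/6ab^2 - 6b^3 + 672a^2 + 433ab - 35/6b^2 - 321a.
  leading term ab^2: subtract (491/6b)·f_2 from 491/6ab^2 - 6b^3 + 672a^2 + 433ab - 35/6b^2 - 321a → 347/24b^3 + 672a^2 + 1357/2ab + 643/2b^2 - 321a - 491/24b
  leading term b^3: subtract (-694)·h_4 from 347/24b^3 + 672a^2 + 1357/2ab + 643/2b^2 - 321a - 491/24b → 672a^2 + 1357/2ab + 11941/8b^2 + 9395a + 6240b - 37129/8
  leading term a^2: subtract (224)·f_1 from 672a^2 + 1357/2ab + 11941/8b^2 + 9395a + 6240b - 37129/8 → 1805/2ab + 11941/8b^2 + 10739a + 5344b - 47881/8
  leading term ab: subtract (1805/2)·f_2 from 1805/2ab + 11941/8b^2 + 10739a + 5344b - 47881/8 → 6873/4b^2 + 26893/2a + 8954b - 24843/4
  leading term b^2: subtract (-123714/437)·h_5 from 6873/4b^2 + 26893/2a + 8954b - 24843/4 → 947885/874a + 1191190/437b + 1434495/874
  leading term a: subtract (-568731/1067)·h_6 from 947885/874a + 1191190/437b + 1434495/874 → 4561300/1067b + 4561300/1067
  leading term b: no divisor's leading term divides it; move 4561300/1067b to the remainder.
  leading term 1: no divisor's leading term divides it; move 4561300/1067 to the remainder.
  remainder 4561300/1067b + 4561300/1067 ≠ 0; add h_7 = 4561300/1067b + 4561300/1067 to the basis.

The other S-polynomials (S(f_1,h_4), S(f_2,h_4), S(f_1,h_5), S(f_2,h_5), S(f_3,h_5), S(h_4,h_5), S(f_1,h_6), S(f_2,h_6), S(f_3,h_6), S(h_4,h_6), S(h_5,h_6), S(f_1,h_7), S(f_2,h_7), S(f_3,h_7), S(h_4,h_7), S(h_5,h_7), S(h_6,h_7)) all reduce to 0 modulo the current basis, so we have a Gröbner basis.
Inter-reduce: drop elements whose leading term is divisible by another's, tail-reduce, and make monic.
Reduced Gröbner basis: {a - 1, b + 1}.
Label its elements g_1 = a - 1, g_2 = b + 1.

Reduce p = -ab + a - 5 modulo G:
  leading term ab: subtract (-b)·g_1 from -ab + a - 5 → a - b - 5
  leading term a: subtract (1)·g_1 from a - b - 5 → -b - 4
  leading term b: subtract (-1)·g_2 from -b - 4 → -3
  leading term 1: no divisor's leading term divides it; move -3 to the remainder.
  normal form = -3.
The normal form is nonzero, so p ∉ I. Since p minus its normal form lies in I, I + (p) = I + (r) where r = -3; decide whether this ideal is the whole ring.
Here r = -3 is a nonzero constant, hence a unit: 1 ∈ I + (p), the Gröbner basis of I + (p) is {1}, and the enlarged system has no common solution — adjoining p is inconsistent.

Ideal membership is decidable via reduction modulo a Gröbner basis.

Adjoining -ab + a - 5 makes the ideal the whole ring: the system is inconsistent.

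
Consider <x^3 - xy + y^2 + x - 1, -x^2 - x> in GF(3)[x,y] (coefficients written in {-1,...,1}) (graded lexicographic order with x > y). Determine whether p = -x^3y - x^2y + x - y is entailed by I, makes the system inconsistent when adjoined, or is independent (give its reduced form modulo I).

-x^3y - x^2y + x - y is independent of I; its normal form modulo I is x - y.

First compute the reduced Gröbner basis of I by Buchberger's algorithm.
f_1 = x^3 - xy + y^2 + x - 1, LT = x^3.
f_2 = -x^2 - x, LT = x^2.

S(f_1,f_2): lcm = x^3. S = -x^2 - xy + y^2 + x - 1.
  leading term x^2: subtract (1)·f_2 from -x^2 - xy + y^2 + x - 1 → -xy + y^2 - x - 1
  leading term xy: no divisor's leading term divides it; move -xy to the remainder.
  leading term y^2: no divisor's leading term divides it; move y^2 to the remainder.
  leading term x: no divisor's leading term divides it; move -x to the remainder.
  leading term 1: no divisor's leading term divides it; move -1 to the remainder.
  remainder -xy + y^2 - x - 1 ≠ 0; add h_3 = -xy + y^2 - x - 1 to the basis.

S(f_1,h_3): lcm = x^3y. S = x^2y^2 - x^3 - xy^2 + y^3 - x^2 + xy - y.
  leading term x^2y^2: subtract (-y^2)·f_2 from x^2y^2 - x^3 - xy^2 + y^3 - x^2 + xy - y → -x^3 + xy^2 + y^3 - x^2 + xy - y
  leading term x^3: subtract (-1)·f_1 from -x^3 + xy^2 + y^3 - x^2 + xy - y → xy^2 + y^3 - x^2 + y^2 + x - y - 1
  leading term xy^2: subtract (-y)·h_3 from xy^2 + y^3 - x^2 + y^2 + x - y - 1 → -y^3 - x^2 - xy + y^2 + x + y - 1
  leading term y^3: no divisor's leading term divides it; move -y^3 to the remainder.
  leading term x^2: subtract (1)·f_2 from -x^2 - xy + y^2 + x + y - 1 → -xy + y^2 - x + y - 1
  leading term xy: subtract (1)·h_3 from -xy + y^2 - x + y - 1 → y
  leading term y: no divisor's leading term divides it; move y to the remainder.
  remainder -y^3 + y ≠ 0; add h_4 = -y^3 + y to the basis.

The other S-polynomials (S(f_2,h_3), S(f_1,h_4), S(f_2,h_4), S(h_3,h_4)) all reduce to 0 modulo the current basis, so we have a Gröbner basis.
Inter-reduce: drop elements whose leading term is divisible by another's, tail-reduce, and make monic.
Reduced Gröbner basis: {y^3 - y, x^2 + x, xy - y^2 + x + 1}.
Label its elements g_1 = y^3 - y, g_2 = x^2 + x, g_3 = xy - y^2 + x + 1.

Reduce p = -x^3y - x^2y + x - y modulo G:
  leading term x^3y: subtract (-xy)·g_2 from -x^3y - x^2y + x - y → x - y
  leading term x: no divisor's leading term divides it; move x to the remainder.
  leading term y: no divisor's leading term divides it; move -y to the remainder.
  normal form = x - y.
The normal form is nonzero, so p ∉ I. Since p minus its normal form lies in I, I + (p) = I + (r) where r = x - y; decide whether this ideal is the whole ring.
Run Buchberger on G together with r (pairs among the g_i already reduce to 0 since G is a Gröbner basis):
g_1 = y^3 - y, LT = y^3.
g_2 = x^2 + x, LT = x^2.
g_3 = xy - y^2 + x + 1, LT = xy.
r = x - y, LT = x.

S(g_2,r): lcm = x^2. S = xy + x.
  leading term xy: subtract (1)·g_3 from xy + x → y^2 - 1
  leading term y^2: no divisor's leading term divides it; move y^2 to the remainder.
  leading term 1: no divisor's leading term divides it; move -1 to the remainder.
  remainder y^2 - 1 ≠ 0; add m_5 = y^2 - 1 to the basis.

S(g_3,r): lcm = xy. S = x + 1.
  leading term x: subtract (1)·r from x + 1 → y + 1
  leading term y: no divisor's leading term divides it; move y to the remainder.
  leading term 1: no divisor's leading term divides it; move 1 to the remainder.
  remainder y + 1 ≠ 0; add m_6 = y + 1 to the basis.

The other S-polynomials (S(g_1,g_2), S(g_1,g_3), S(g_1,r), S(g_2,g_3), S(g_1,m_5), S(g_2,m_5), S(g_3,m_5), S(r,m_5), S(g_1,m_6), S(g_2,m_6), S(g_3,m_6), S(r,m_6), S(m_5,m_6)) all reduce to 0 modulo the current basis, so we have a Gröbner basis.
Inter-reduce: drop elements whose leading term is divisible by another's, tail-reduce, and make monic.
Reduced Gröbner basis: {x + 1, y + 1}.
The reduced Gröbner basis of I + (p) is {x + 1, y + 1} ≠ {1}, a proper ideal, so the enlarged system stays consistent: p is independent of I, with normal form x - y.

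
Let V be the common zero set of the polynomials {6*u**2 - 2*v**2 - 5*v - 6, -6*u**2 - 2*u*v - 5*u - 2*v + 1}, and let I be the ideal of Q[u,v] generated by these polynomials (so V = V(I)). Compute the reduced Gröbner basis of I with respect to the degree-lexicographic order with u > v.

f_1 = 6*u**2 - 2*v**2 - 5*v - 6, LT = u**2.
f_2 = -6*u**2 - 2*u*v - 5*u - 2*v + 1, LT = u**2.

S(f_1,f_2): lcm = u**2. S = -1/3*u*v - 1/3*v**2 - 5/6*u - 7/6*v - 5/6.
  reduce S modulo (f_1, f_2):
  remainder -1/3*u*v - 1/3*v**2 - 5/6*u - 7/6*v - 5/6 ≠ 0; add g_3 = -1/3*u*v - 1/3*v**2 - 5/6*u - 7/6*v - 5/6 to the basis.

S(f_1,g_3): lcm = u**2*v. S = -u*v**2 - 1/3*v**3 - 5/2*u**2 - 7/2*u*v - 5/6*v**2 - 5/2*u - v.
  reduce S modulo (f_1, f_2, g_3):
  remainder 2/3*v**3 + 17/6*v**2 + 35/12*v ≠ 0; add g_4 = 2/3*v**3 + 17/6*v**2 + 35/12*v to the basis.

The other S-polynomials (S(f_2,g_3), S(f_1,g_4), S(f_2,g_4), S(g_3,g_4)) all reduce to 0 modulo the current basis, so we have a Gröbner basis.
Inter-reduce: drop elements whose leading term is divisible by another's, tail-reduce, and make monic.

G = {v**3 + 17/4*v**2 + 35/8*v, u**2 - 1/3*v**2 - 5/6*v - 1, u*v + v**2 + 5/2*u + 7/2*v + 5/2}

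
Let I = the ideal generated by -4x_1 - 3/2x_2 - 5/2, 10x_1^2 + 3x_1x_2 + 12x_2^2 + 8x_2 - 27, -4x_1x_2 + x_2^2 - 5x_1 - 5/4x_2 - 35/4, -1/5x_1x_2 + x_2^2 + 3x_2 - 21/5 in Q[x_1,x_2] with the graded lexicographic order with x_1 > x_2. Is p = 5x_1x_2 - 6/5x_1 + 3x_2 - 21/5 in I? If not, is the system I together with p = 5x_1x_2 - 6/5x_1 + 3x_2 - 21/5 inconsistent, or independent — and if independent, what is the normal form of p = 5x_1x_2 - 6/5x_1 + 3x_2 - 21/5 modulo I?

Adjoining 5x_1x_2 - 6/5x_1 + 3x_2 - 21/5 makes the ideal the whole ring: the system is inconsistent.

First compute the reduced Gröbner basis of I by Buchberger's algorithm.
f_1 = -4x_1 - 3/2x_2 - 5/2, LT = x_1.
f_2 = 10x_1^2 + 3x_1x_2 + 12x_2^2 + 8x_2 - 27, LT = x_1^2.
f_3 = -4x_1x_2 + x_2^2 - 5x_1 - 5/4x_2 - 35/4, LT = x_1x_2.
f_4 = -1/5x_1x_2 + x_2^2 + 3x_2 - 21/5, LT = x_1x_2.

S(f_1,f_2): lcm = x_1^2. S = 3/40x_1x_2 - 6/5x_2^2 + 5/8x_1 - 4/5x_2 + 27/10.
  leading term x_1x_2: subtract (-3/160x_2)·f_1 from 3/40x_1x_2 - 6/5x_2^2 + 5/8x_1 - 4/5x_2 + 27/10 → -393/320x_2^2 + 5/8x_1 - 271/320x_2 + 27/10
  leading term x_2^2: no divisor's leading term divides it; move -393/320x_2^2 to the remainder.
  leading term x_1: subtract (-5/32)·f_1 from 5/8x_1 - 271/320x_2 + 27/10 → -173/160x_2 + 739/320
  leading term x_2: no divisor's leading term divides it; move -173/160x_2 to the remainder.
  leading term 1: no divisor's leading term divides it; move 739/320 to the remainder.
  remainder -393/320x_2^2 - 173/160x_2 + 739/320 ≠ 0; add h_5 = -393/320x_2^2 - 173/160x_2 + 739/320 to the basis.

S(f_1,f_3): lcm = x_1x_2. S = 5/8x_2^2 - 5/4x_1 + 5/16x_2 - 35/16.
  leading term x_2^2: subtract (-200/393)·h_5 from 5/8x_2^2 - 5/4x_1 + 5/16x_2 - 35/16 → -5/4x_1 - 1495/6288x_2 - 6365/6288
  leading term x_1: subtract (5/16)·f_1 from -5/4x_1 - 1495/6288x_2 - 6365/6288 → 2905/12576x_2 - 2905/12576
  leading term x_2: no divisor's leading term divides it; move 2905/12576x_2 to the remainder.
  leading term 1: no divisor's leading term divides it; move -2905/12576 to the remainder.
  remainder 2905/12576x_2 - 2905/12576 ≠ 0; add h_6 = 2905/12576x_2 - 2905/12576 to the basis.

The other S-polynomials (S(f_1,f_4), S(f_2,f_3), S(f_2,f_4), S(f_3,f_4), S(f_1,h_5), S(f_2,h_5), S(f_3,h_5), S(f_4,h_5), S(f_1,h_6), S(f_2,h_6), S(f_3,h_6), S(f_4,h_6), S(h_5,h_6)) all reduce to 0 modulo the current basis, so we have a Gröbner basis.
Inter-reduce: drop elements whose leading term is divisible by another's, tail-reduce, and make monic.
Reduced Gröbner basis: {x_1 + 1, x_2 - 1}.
Label its elements g_1 = x_1 + 1, g_2 = x_2 - 1.

Reduce p = 5x_1x_2 - 6/5x_1 + 3x_2 - 21/5 modulo G:
  leading term x_1x_2: subtract (5x_2)·g_1 from 5x_1x_2 - 6/5x_1 + 3x_2 - 21/5 → -6/5x_1 - 2x_2 - 21/5
  leading term x_1: subtract (-6/5)·g_1 from -6/5x_1 - 2x_2 - 21/5 → -2x_2 - 3
  leading term x_2: subtract (-2)·g_2 from -2x_2 - 3 → -5
  leading term 1: no divisor's leading term divides it; move -5 to the remainder.
  normal form = -5.
The normal form is nonzero, so p ∉ I. Since p minus its normal form lies in I, I + (p) = I + (r) where r = -5; decide whether this ideal is the whole ring.
Here r = -5 is a nonzero constant, hence a unit: 1 ∈ I + (p), the Gröbner basis of I + (p) is {1}, and the enlarged system has no common solution — adjoining p is inconsistent.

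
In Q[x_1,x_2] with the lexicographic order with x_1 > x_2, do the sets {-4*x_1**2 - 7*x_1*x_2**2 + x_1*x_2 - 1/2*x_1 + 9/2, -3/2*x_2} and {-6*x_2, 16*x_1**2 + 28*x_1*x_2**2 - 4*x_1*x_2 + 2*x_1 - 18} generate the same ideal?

Two ideals are equal iff their reduced Gröbner bases coincide (the reduced basis is unique for a fixed ordering).
Buchberger on the first generating set:
f_1 = -4*x_1**2 - 7*x_1*x_2**2 + x_1*x_2 - 1/2*x_1 + 9/2, LT = x_1**2.
f_2 = -3/2*x_2, LT = x_2.

The S-polynomials (S(f_1,f_2)) all reduce to 0 modulo the current basis, so we have a Gröbner basis.
Inter-reduce: drop elements whose leading term is divisible by another's, tail-reduce, and make monic.
Reduced Gröbner basis: {x_1**2 + 1/8*x_1 - 9/8, x_2}.

Buchberger on the second generating set:
h_1 = -6*x_2, LT = x_2.
h_2 = 16*x_1**2 + 28*x_1*x_2**2 - 4*x_1*x_2 + 2*x_1 - 18, LT = x_1**2.

The S-polynomials (S(h_1,h_2)) all reduce to 0 modulo the current basis, so we have a Gröbner basis.
Inter-reduce: drop elements whose leading term is divisible by another's, tail-reduce, and make monic.
Reduced Gröbner basis: {x_1**2 + 1/8*x_1 - 9/8, x_2}.

Same reduced basis, so the two generating sets span the same ideal.
The same test decides containment: I ⊆ J iff every generator of I reduces to 0 modulo a Gröbner basis of J.

Yes, the ideals are equal.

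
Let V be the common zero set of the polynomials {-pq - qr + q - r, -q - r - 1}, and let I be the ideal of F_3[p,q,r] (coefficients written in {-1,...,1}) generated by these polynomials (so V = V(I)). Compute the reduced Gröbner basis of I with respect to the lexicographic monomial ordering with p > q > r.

The reduced Gröbner basis is the canonical form of the ideal for this ordering.

f_1 = -pq - qr + q - r, LT = pq.
f_2 = -q - r - 1, LT = q.

S(f_1,f_2): lcm = pq. S = -pr - p + qr - q + r.
  reduce S modulo (f_1, f_2):
  remainder -pr - p - r^2 + r + 1 ≠ 0; add g_3 = -pr - p - r^2 + r + 1 to the basis.

The other S-polynomials (S(f_1,g_3), S(f_2,g_3)) all reduce to 0 modulo the current basis, so we have a Gröbner basis.
Inter-reduce: drop elements whose leading term is divisible by another's, tail-reduce, and make monic.

G = {pr + p + r^2 - r - 1, q + r + 1}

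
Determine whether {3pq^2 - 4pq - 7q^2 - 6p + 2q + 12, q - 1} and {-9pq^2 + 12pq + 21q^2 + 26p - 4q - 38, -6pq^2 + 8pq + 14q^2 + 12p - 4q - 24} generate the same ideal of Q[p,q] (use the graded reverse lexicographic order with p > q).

Two ideals are equal iff their reduced Gröbner bases coincide (the reduced basis is unique for a fixed ordering).
Buchberger on the first generating set:
f_1 = 3pq^2 - 4pq - 7q^2 - 6p + 2q + 12, LT = pq^2.
f_2 = q - 1, LT = q.

S(f_1,f_2): lcm = pq^2. S = -1/3pq - 7/3q^2 - 2p + 2/3q + 4.
  leading term pq: subtract (-1/3p)·f_2 from -1/3pq - 7/3q^2 - 2p + 2/3q + 4 → -7/3q^2 - 7/3p + 2/3q + 4
  leading term q^2: subtract (-7/3q)·f_2 from -7/3q^2 - 7/3p + 2/3q + 4 → -7/3p - 5/3q + 4
  leading term p: no divisor's leading term divides it; move -7/3p to the remainder.
  leading term q: subtract (-5/3)·f_2 from -5/3q + 4 → 7/3
  leading term 1: no divisor's leading term divides it; move 7/3 to the remainder.
  remainder -7/3p + 7/3 ≠ 0; add g_3 = -7/3p + 7/3 to the basis.

S(f_1,g_3): lcm = pq^2. S = -4/3pq - 4/3q^2 - 2p + 2/3q + 4.
  leading term pq: subtract (-4/3p)·f_2 from -4/3pq - 4/3q^2 - 2p + 2/3q + 4 → -4/3q^2 - 10/3p + 2/3q + 4
  leading term q^2: subtract (-4/3q)·f_2 from -4/3q^2 - 10/3p + 2/3q + 4 → -10/3p - 2/3q + 4
  leading term p: subtract (10/7)·g_3 from -10/3p - 2/3q + 4 → -2/3q + 2/3
  leading term q: subtract (-2/3)·f_2 from -2/3q + 2/3 → 0
  remainder 0.

S(f_2,g_3): leading monomials are coprime, so the S-polynomial reduces to 0 (Buchberger's first criterion).
Every S-polynomial of the final basis reduces to 0, so we have a Gröbner basis.
Inter-reduce: drop elements whose leading term is divisible by another's, tail-reduce, and make monic.
Reduced Gröbner basis: {p - 1, q - 1}.

Buchberger on the second generating set:
h_1 = -9pq^2 + 12pq + 21q^2 + 26p - 4q - 38, LT = pq^2.
h_2 = -6pq^2 + 8pq + 14q^2 + 12p - 4q - 24, LT = pq^2.

S(h_1,h_2): lcm = pq^2. S = -8/9p - 2/9q + 2/9.
  leading term p: no divisor's leading term divides it; move -8/9p to the remainder.
  leading term q: no divisor's leading term divides it; move -2/9q to the remainder.
  leading term 1: no divisor's leading term divides it; move 2/9 to the remainder.
  remainder -8/9p - 2/9q + 2/9 ≠ 0; add k_3 = -8/9p - 2/9q + 2/9 to the basis.

S(h_1,k_3): lcm = pq^2. S = -1/4q^3 - 4/3pq - 25/12q^2 - 26/9p + 4/9q + 38/9.
  leading term q^3: no divisor's leading term divides it; move -1/4q^3 to the remainder.
  leading term pq: subtract (3/2q)·k_3 from -4/3pq - 25/12q^2 - 26/9p + 4/9q + 38/9 → -7/4q^2 - 26/9p + 1/9q + 38/9
  leading term q^2: no divisor's leading term divides it; move -7/4q^2 to the remainder.
  leading term p: subtract (13/4)·k_3 from -26/9p + 1/9q + 38/9 → 5/6q + 7/2
  leading term q: no divisor's leading term divides it; move 5/6q to the remainder.
  leading term 1: no divisor's leading term divides it; move 7/2 to the remainder.
  remainder -1/4q^3 - 7/4q^2 + 5/6q + 7/2 ≠ 0; add k_4 = -1/4q^3 - 7/4q^2 + 5/6q + 7/2 to the basis.

S(h_2,k_3): lcm = pq^2. S = -1/4q^3 - 4/3pq - 25/12q^2 - 2p + 2/3q + 4.
  leading term q^3: subtract (1)·k_4 from -1/4q^3 - 4/3pq - 25/12q^2 - 2p + 2/3q + 4 → -4/3pq - 1/3q^2 - 2p - 1/6q + 1/2
  leading term pq: subtract (3/2q)·k_3 from -4/3pq - 1/3q^2 - 2p - 1/6q + 1/2 → -2p - 1/2q + 1/2
  leading term p: subtract (9/4)·k_3 from -2p - 1/2q + 1/2 → 0
  remainder 0.

S(h_1,k_4): lcm = pq^3. S = -25/3pq^2 - 7/3q^3 + 4/9pq + 4/9q^2 + 14p + 38/9q.
  leading term pq^2: subtract (25/27)·h_1 from -25/3pq^2 - 7/3q^3 + 4/9pq + 4/9q^2 + 14p + 38/9q → -7/3q^3 - 32/3pq - 19q^2 - 272/27p + 214/27q + 950/27
  leading term q^3: subtract (28/3)·k_4 from -7/3q^3 - 32/3pq - 19q^2 - 272/27p + 214/27q + 950/27 → -32/3pq - 8/3q^2 - 272/27p + 4/27q + 68/27
  leading term pq: subtract (12q)·k_3 from -32/3pq - 8/3q^2 - 272/27p + 4/27q + 68/27 → -272/27p - 68/27q + 68/27
  leading term p: subtract (34/3)·k_3 from -272/27p - 68/27q + 68/27 → 0
  remainder 0.

S(h_2,k_4): lcm = pq^3. S = -25/3pq^2 - 7/3q^3 + 4/3pq + 2/3q^2 + 14p + 4q.
  leading term pq^2: subtract (25/27)·h_1 from -25/3pq^2 - 7/3q^3 + 4/3pq + 2/3q^2 + 14p + 4q → -7/3q^3 - 88/9pq - 169/9q^2 - 272/27p + 208/27q + 950/27
  leading term q^3: subtract (28/3)·k_4 from -7/3q^3 - 88/9pq - 169/9q^2 - 272/27p + 208/27q + 950/27 → -88/9pq - 22/9q^2 - 272/27p - 2/27q + 68/27
  leading term pq: subtract (11q)·k_3 from -88/9pq - 22/9q^2 - 272/27p - 2/27q + 68/27 → -272/27p - 68/27q + 68/27
  leading term p: subtract (34/3)·k_3 from -272/27p - 68/27q + 68/27 → 0
  remainder 0.

S(k_3,k_4): leading monomials are coprime, so the S-polynomial reduces to 0 (Buchberger's first criterion).
Every S-polynomial of the final basis reduces to 0, so we have a Gröbner basis.
Inter-reduce: drop elements whose leading term is divisible by another's, tail-reduce, and make monic.
Reduced Gröbner basis: {q^3 + 7q^2 - 10/3q - 14, p + 1/4q - 1/4}.

The bases are distinct; the ideals are different.

No, the ideals differ.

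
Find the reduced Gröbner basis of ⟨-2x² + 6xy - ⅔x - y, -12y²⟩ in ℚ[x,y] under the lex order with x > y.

G = {x² - 3xy + ⅓x + ½y, y²}

f_1 = -2x² + 6xy - ⅔x - y, LT = x².
f_2 = -12y², LT = y².

S(f_1,f_2): leading monomials are coprime, so the S-polynomial reduces to 0 (Buchberger's first criterion).
Every S-polynomial of the final basis reduces to 0, so we have a Gröbner basis.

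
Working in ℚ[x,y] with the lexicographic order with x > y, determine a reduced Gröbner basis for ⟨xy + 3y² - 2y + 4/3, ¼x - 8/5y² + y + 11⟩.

f_1 = xy + 3y² - 2y + 4/3, LT = xy.
f_2 = ¼x - 8/5y² + y + 11, LT = x.

S(f_1,f_2): lcm = xy. S = 32/5y³ - y² - 46y + 4/3.
  leading term y³: no divisor's leading term divides it; move 32/5y³ to the remainder.
  leading term y²: no divisor's leading term divides it; move -y² to the remainder.
  leading term y: no divisor's leading term divides it; move -46y to the remainder.
  leading term 1: no divisor's leading term divides it; move 4/3 to the remainder.
  remainder 32/5y³ - y² - 46y + 4/3 ≠ 0; add g_3 = 32/5y³ - y² - 46y + 4/3 to the basis.

S(f_1,g_3): lcm = xy³. S = 5/32xy² + 115/16xy - 5/24x + 3y⁴ - 2y³ + 4/3y².
  leading term xy²: subtract (5/32y)·f_1 from 5/32xy² + 115/16xy - 5/24x + 3y⁴ - 2y³ + 4/3y² → 115/16xy - 5/24x + 3y⁴ - 79/32y³ + 79/48y² - 5/24y
  leading term xy: subtract (115/16)·f_1 from 115/16xy - 5/24x + 3y⁴ - 79/32y³ + 79/48y² - 5/24y → -5/24x + 3y⁴ - 79/32y³ - 239/12y² + 85/6y - 115/12
  leading term x: subtract (-⅚)·f_2 from -5/24x + 3y⁴ - 79/32y³ - 239/12y² + 85/6y - 115/12 → 3y⁴ - 79/32y³ - 85/4y² + 15y - 5/12
  leading term y⁴: subtract (15/32y)·g_3 from 3y⁴ - 79/32y³ - 85/4y² + 15y - 5/12 → -2y³ + 5/16y² + 115/8y - 5/12
  leading term y³: subtract (-5/16)·g_3 from -2y³ + 5/16y² + 115/8y - 5/12 → 0
  remainder 0.

S(f_2,g_3): leading monomials are coprime, so the S-polynomial reduces to 0 (Buchberger's first criterion).
Every S-polynomial of the final basis reduces to 0, so we have a Gröbner basis.
Inter-reduce: drop elements whose leading term is divisible by another's, tail-reduce, and make monic.

G = {x - 32/5y² + 4y + 44, y³ - 5/32y² - 115/16y + 5/24}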